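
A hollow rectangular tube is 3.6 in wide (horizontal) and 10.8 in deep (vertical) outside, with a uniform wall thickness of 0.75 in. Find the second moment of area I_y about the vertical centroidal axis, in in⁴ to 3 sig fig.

Decompose the section into non-overlapping parts with the origin at the bottom-left of its bounding rectangle.
Outer rectangle: 3.6 × 10.8, A = 38.88 in², x = 1.8 in, Ī = 41.99 in⁴.
Inner void (subtracted): 2.1 × 9.3, A = 19.53 in², x = 1.8 in, Ī = 7.1773 in⁴.
By symmetry the centroid is at mid-width, x̄ = 1.8 in.
All pieces are centred on the vertical centroidal axis, so I = ΣĪ (holes subtracted) = 34.813 in⁴.

I_y ≈ 34.8 in⁴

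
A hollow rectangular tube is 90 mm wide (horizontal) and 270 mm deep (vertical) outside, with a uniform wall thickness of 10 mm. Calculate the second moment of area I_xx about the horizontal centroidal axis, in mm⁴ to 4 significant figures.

I_xx ≈ 5.648 × 10⁷ mm⁴

Decompose the section into non-overlapping parts with the origin at the bottom-left of its bounding rectangle.
Outer rectangle: 90 × 270, A = 24 300 mm², y = 135 mm, Ī = 147 622 500 mm⁴.
Inner void (subtracted): 70 × 250, A = 17 500 mm², y = 135 mm, Ī = 91 145 833 mm⁴.
By symmetry the centroid is at mid-height, ȳ = 135 mm.
All pieces are centred on the horizontal centroidal axis, so I = ΣĪ (holes subtracted) = 56 476 667 mm⁴.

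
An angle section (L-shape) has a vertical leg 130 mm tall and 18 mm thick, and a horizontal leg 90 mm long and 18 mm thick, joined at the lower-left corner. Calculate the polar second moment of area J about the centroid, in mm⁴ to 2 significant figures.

Split into non-overlapping primitives; take the origin at the lower-left of the bounding box.
Vertical leg: 18 × 130, A = 2 340 mm², y = 65 mm, Ī = 3 295 500 mm⁴.
Horizontal leg (remainder): 72 × 18, A = 1 296 mm², y = 9 mm, Ī = 34 992 mm⁴.
Centroid: ȳ = ΣA·y / ΣA = 45.04 mm.
Transfer each piece to the centroidal x-axis using Ī + A·d² with d = y − 45.04:
  vertical leg: d = 19.96 mm → contributes +4 227 797 mm⁴
  horizontal leg (remainder): d = -36.04 mm → contributes +1 718 306 mm⁴
Total I = 5 946 102 mm⁴.
For the y-axis: x̄ = 25.04 mm.
Repeating about the centroidal y-axis gives I_y = 2 312 022 mm⁴.
Polar second moment: J = I_x + I_y = 8 258 125 mm⁴.

J ≈ 8.3 × 10⁶ mm⁴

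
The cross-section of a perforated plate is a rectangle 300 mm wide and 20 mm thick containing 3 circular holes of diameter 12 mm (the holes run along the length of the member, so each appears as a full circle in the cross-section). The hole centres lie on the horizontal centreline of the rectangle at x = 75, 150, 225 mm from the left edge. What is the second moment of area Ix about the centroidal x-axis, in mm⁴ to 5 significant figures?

Treat the section as a set of non-overlapping primitives; coordinates are from the bounding-box lower-left.
Plate: 300 × 20, A = 6 000 mm², y = 10 mm, Ī = 200 000 mm⁴.
Hole 1 (subtracted): ⌀12, A = 113.0973 mm², y = 10 mm, Ī = 1017.876 mm⁴.
Hole 2 (subtracted): ⌀12, A = 113.0973 mm², y = 10 mm, Ī = 1017.876 mm⁴.
Hole 3 (subtracted): ⌀12, A = 113.0973 mm², y = 10 mm, Ī = 1017.876 mm⁴.
By symmetry the centroid is at mid-height, ȳ = 10 mm.
All pieces are centred on the centroidal x-axis, so I = ΣĪ (holes subtracted) = 196946.4 mm⁴.

Ix ≈ 1.9695 × 10⁵ mm⁴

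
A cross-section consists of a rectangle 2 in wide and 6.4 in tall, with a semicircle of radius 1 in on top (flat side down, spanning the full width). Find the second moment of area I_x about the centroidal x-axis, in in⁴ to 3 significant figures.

Split into non-overlapping primitives; take the origin at the lower-left of the bounding box.
Rectangular body: 2 × 6.4, A = 12.8 in², y = 3.2 in, Ī = 43.691 in⁴.
Semicircular cap: semicircle r = 1, A = 1.5708 in², y = 6.8244 in, Ī = 0.10976 in⁴.
Centroid: ȳ = ΣA·y / ΣA = 3.5962 in.
Transfer each piece to the centroidal x-axis using Ī + A·d² with d = y − 3.5962:
  rectangular body: d = -0.39617 in → contributes +45.7 in⁴
  semicircular cap: d = 3.2282 in → contributes +16.48 in⁴
Total I = 62.18 in⁴.

I_x ≈ 62.2 in⁴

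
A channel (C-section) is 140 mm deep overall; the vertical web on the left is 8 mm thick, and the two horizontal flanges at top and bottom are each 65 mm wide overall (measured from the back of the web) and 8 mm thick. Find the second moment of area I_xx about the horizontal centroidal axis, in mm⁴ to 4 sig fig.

Split into non-overlapping primitives; take the origin at the lower-left of the bounding box.
Web: 8 × 140, A = 1 120 mm², y = 70 mm, Ī = 1 829 333 mm⁴.
Top flange (beyond web): 57 × 8, A = 456 mm², y = 136 mm, Ī = 2 432 mm⁴.
Bottom flange (beyond web): 57 × 8, A = 456 mm², y = 4 mm, Ī = 2 432 mm⁴.
By symmetry the centroid is at mid-height, ȳ = 70 mm.
Transfer each piece to the horizontal centroidal axis using Ī + A·d² with d = y − 70:
  web: d = 0 mm → contributes +1 829 333 mm⁴
  top flange (beyond web): d = 66 mm → contributes +1 988 768 mm⁴
  bottom flange (beyond web): d = -66 mm → contributes +1 988 768 mm⁴
Total I = 5 806 869 mm⁴.

I_xx ≈ 5.807 × 10⁶ mm⁴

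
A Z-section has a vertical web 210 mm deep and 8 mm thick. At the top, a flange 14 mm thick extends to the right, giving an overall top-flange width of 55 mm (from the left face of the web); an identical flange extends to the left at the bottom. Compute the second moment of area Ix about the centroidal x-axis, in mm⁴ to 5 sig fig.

Decompose the section into non-overlapping parts with the origin at the bottom-left of its bounding rectangle.
Web: 8 × 210, A = 1 680 mm², y = 105 mm, Ī = 6 174 000 mm⁴.
Top flange (beyond web): 47 × 14, A = 658 mm², y = 203 mm, Ī = 10747.33 mm⁴.
Bottom flange (beyond web): 47 × 14, A = 658 mm², y = 7 mm, Ī = 10747.33 mm⁴.
Centroid: ȳ = ΣA·y / ΣA = 105 mm.
Transfer each piece to the centroidal x-axis using Ī + A·d² with d = y − 105:
  web: d = 0 mm → contributes +6 174 000 mm⁴
  top flange (beyond web): d = 98 mm → contributes +6 330 179 mm⁴
  bottom flange (beyond web): d = -98 mm → contributes +6 330 179 mm⁴
Total I = 18 834 359 mm⁴.

Ix ≈ 1.8834 × 10⁷ mm⁴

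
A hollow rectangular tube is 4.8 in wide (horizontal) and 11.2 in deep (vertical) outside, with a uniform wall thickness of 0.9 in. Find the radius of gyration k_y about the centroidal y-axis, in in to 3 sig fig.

k_y ≈ 1.79 in

Treat the section as a set of non-overlapping primitives; coordinates are from the bounding-box lower-left.
Outer rectangle: 4.8 × 11.2, A = 53.76 in², x = 2.4 in, Ī = 103.22 in⁴.
Inner void (subtracted): 3 × 9.4, A = 28.2 in², x = 2.4 in, Ī = 21.15 in⁴.
By symmetry the centroid is at mid-width, x̄ = 2.4 in.
All pieces are centred on the centroidal y-axis, so I = ΣĪ (holes subtracted) = 82.069 in⁴.
Radius of gyration: k = √(I/A) = √(82.069 / 25.56) = 1.7919 in.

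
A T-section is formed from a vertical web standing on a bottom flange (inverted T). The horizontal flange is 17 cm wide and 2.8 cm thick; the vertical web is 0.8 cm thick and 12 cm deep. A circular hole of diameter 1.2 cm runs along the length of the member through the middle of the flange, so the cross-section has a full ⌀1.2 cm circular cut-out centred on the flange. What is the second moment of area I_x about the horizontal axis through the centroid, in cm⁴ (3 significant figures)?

Decompose the section into non-overlapping parts with the origin at the bottom-left of its bounding rectangle.
Flange: 17 × 2.8, A = 47.6 cm², y = 1.4 cm, Ī = 31.099 cm⁴.
Web: 0.8 × 12, A = 9.6 cm², y = 8.8 cm, Ī = 115.2 cm⁴.
Hole (subtracted): ⌀1.2, A = 1.131 cm², y = 1.4 cm, Ī = 0.10179 cm⁴.
Centroid: ȳ = ΣA·y / ΣA = 2.667 cm.
Transfer each piece to the horizontal axis through the centroid using Ī + A·d² with d = y − 2.667:
  flange: d = -1.267 cm → contributes +107.51 cm⁴
  web: d = 6.133 cm → contributes +476.29 cm⁴
  hole: d = -1.267 cm → contributes −1.9174 cm⁴
Total I = 581.88 cm⁴.

I_x ≈ 582 cm⁴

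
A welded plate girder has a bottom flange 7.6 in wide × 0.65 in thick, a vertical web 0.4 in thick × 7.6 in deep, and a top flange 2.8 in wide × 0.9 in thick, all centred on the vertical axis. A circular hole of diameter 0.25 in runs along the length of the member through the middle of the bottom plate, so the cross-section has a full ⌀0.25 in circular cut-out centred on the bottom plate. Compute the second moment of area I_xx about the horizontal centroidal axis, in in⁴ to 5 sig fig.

I_xx ≈ 135.14 in⁴

Decompose the section into non-overlapping parts with the origin at the bottom-left of its bounding rectangle.
Bottom plate: 7.6 × 0.65, A = 4.94 in², y = 0.325 in, Ī = 0.1739292 in⁴.
Web plate: 0.4 × 7.6, A = 3.04 in², y = 4.45 in, Ī = 14.63253 in⁴.
Top plate: 2.8 × 0.9, A = 2.52 in², y = 8.7 in, Ī = 0.1701 in⁴.
Hole (subtracted): ⌀0.25, A = 0.04908739 in², y = 0.325 in, Ī = 0.0001917476 in⁴.
Centroid: ȳ = ΣA·y / ΣA = 3.544336 in.
Transfer each piece to the horizontal centroidal axis using Ī + A·d² with d = y − 3.544336:
  bottom plate: d = -3.219336 in → contributes +51.37271 in⁴
  web plate: d = 0.9056639 in → contributes +17.12602 in⁴
  top plate: d = 5.155664 in → contributes +67.15389 in⁴
  hole: d = -3.219336 in → contributes −0.5089395 in⁴
Total I = 135.1437 in⁴.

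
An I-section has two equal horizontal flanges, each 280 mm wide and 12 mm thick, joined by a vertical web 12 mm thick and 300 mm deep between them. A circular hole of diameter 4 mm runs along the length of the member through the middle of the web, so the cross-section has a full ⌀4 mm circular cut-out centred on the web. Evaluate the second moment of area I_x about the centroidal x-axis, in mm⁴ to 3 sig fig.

I_x ≈ 1.91 × 10⁸ mm⁴

Break the section into simple shapes (no overlaps), measuring from the bottom-left corner of the bounding box.
Bottom flange: 280 × 12, A = 3 360 mm², y = 6 mm, Ī = 40 320 mm⁴.
Web: 12 × 300, A = 3 600 mm², y = 162 mm, Ī = 27 000 000 mm⁴.
Top flange: 280 × 12, A = 3 360 mm², y = 318 mm, Ī = 40 320 mm⁴.
Hole (subtracted): ⌀4, A = 12.566 mm², y = 162 mm, Ī = 12.566 mm⁴.
By symmetry the centroid is at mid-height, ȳ = 162 mm.
Transfer each piece to the centroidal x-axis using Ī + A·d² with d = y − 162:
  bottom flange: d = -156 mm → contributes +81 809 280 mm⁴
  web: d = 0 mm → contributes +27 000 000 mm⁴
  top flange: d = 156 mm → contributes +81 809 280 mm⁴
  hole: d = 0 mm → contributes −12.566 mm⁴
Total I = 190 618 547 mm⁴.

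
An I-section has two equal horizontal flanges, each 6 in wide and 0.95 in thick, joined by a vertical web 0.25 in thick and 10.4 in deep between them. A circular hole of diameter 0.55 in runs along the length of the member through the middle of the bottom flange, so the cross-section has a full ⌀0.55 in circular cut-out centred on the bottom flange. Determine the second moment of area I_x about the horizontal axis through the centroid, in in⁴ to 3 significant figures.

Break the section into simple shapes (no overlaps), measuring from the bottom-left corner of the bounding box.
Bottom flange: 6 × 0.95, A = 5.7 in², y = 0.475 in, Ī = 0.42869 in⁴.
Web: 0.25 × 10.4, A = 2.6 in², y = 6.15 in, Ī = 23.435 in⁴.
Top flange: 6 × 0.95, A = 5.7 in², y = 11.825 in, Ī = 0.42869 in⁴.
Hole (subtracted): ⌀0.55, A = 0.23758 in², y = 0.475 in, Ī = 0.0044918 in⁴.
Centroid: ȳ = ΣA·y / ΣA = 6.248 in.
Transfer each piece to the horizontal axis through the centroid using Ī + A·d² with d = y − 6.248:
  bottom flange: d = -5.773 in → contributes +190.39 in⁴
  web: d = -0.097968 in → contributes +23.46 in⁴
  top flange: d = 5.577 in → contributes +177.72 in⁴
  hole: d = -5.773 in → contributes −7.9225 in⁴
Total I = 383.65 in⁴.

I_x ≈ 384 in⁴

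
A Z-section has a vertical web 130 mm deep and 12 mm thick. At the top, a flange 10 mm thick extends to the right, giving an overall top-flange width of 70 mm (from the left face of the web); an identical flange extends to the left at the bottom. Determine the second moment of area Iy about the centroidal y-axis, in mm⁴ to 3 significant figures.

Iy ≈ 1.76 × 10⁶ mm⁴

Decompose the section into non-overlapping parts with the origin at the bottom-left of its bounding rectangle.
Web: 12 × 130, A = 1 560 mm², x = 64 mm, Ī = 18 720 mm⁴.
Top flange (beyond web): 58 × 10, A = 580 mm², x = 99 mm, Ī = 162 593 mm⁴.
Bottom flange (beyond web): 58 × 10, A = 580 mm², x = 29 mm, Ī = 162 593 mm⁴.
Centroid: x̄ = ΣA·x / ΣA = 64 mm.
Transfer each piece to the centroidal y-axis using Ī + A·d² with d = x − 64:
  web: d = 0 mm → contributes +18 720 mm⁴
  top flange (beyond web): d = 35 mm → contributes +873 093 mm⁴
  bottom flange (beyond web): d = -35 mm → contributes +873 093 mm⁴
Total I = 1 764 907 mm⁴.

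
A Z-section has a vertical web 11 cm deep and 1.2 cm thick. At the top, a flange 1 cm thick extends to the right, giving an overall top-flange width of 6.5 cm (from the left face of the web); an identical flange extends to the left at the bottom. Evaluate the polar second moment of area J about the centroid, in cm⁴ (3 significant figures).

Split into non-overlapping primitives; take the origin at the lower-left of the bounding box.
Web: 1.2 × 11, A = 13.2 cm², y = 5.5 cm, Ī = 133.1 cm⁴.
Top flange (beyond web): 5.3 × 1, A = 5.3 cm², y = 10.5 cm, Ī = 0.44167 cm⁴.
Bottom flange (beyond web): 5.3 × 1, A = 5.3 cm², y = 0.5 cm, Ī = 0.44167 cm⁴.
Centroid: ȳ = ΣA·y / ΣA = 5.5 cm.
Transfer each piece to the centroidal x-axis using Ī + A·d² with d = y − 5.5:
  web: d = 0 cm → contributes +133.1 cm⁴
  top flange (beyond web): d = 5 cm → contributes +132.94 cm⁴
  bottom flange (beyond web): d = -5 cm → contributes +132.94 cm⁴
Total I = 398.98 cm⁴.
For the y-axis: x̄ = 5.9 cm.
Repeating about the centroidal y-axis gives I_y = 138.36 cm⁴.
Polar second moment: J = I_x + I_y = 537.34 cm⁴.

J ≈ 537 cm⁴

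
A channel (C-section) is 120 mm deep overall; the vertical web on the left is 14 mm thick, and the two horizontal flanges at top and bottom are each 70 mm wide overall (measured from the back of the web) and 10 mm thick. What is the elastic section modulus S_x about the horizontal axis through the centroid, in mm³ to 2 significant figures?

S_x ≈ 9.0 × 10⁴ mm³

Treat the section as a set of non-overlapping primitives; coordinates are from the bounding-box lower-left.
Web: 14 × 120, A = 1 680 mm², y = 60 mm, Ī = 2 016 000 mm⁴.
Top flange (beyond web): 56 × 10, A = 560 mm², y = 115 mm, Ī = 4 667 mm⁴.
Bottom flange (beyond web): 56 × 10, A = 560 mm², y = 5 mm, Ī = 4 667 mm⁴.
By symmetry the centroid is at mid-height, ȳ = 60 mm.
Transfer each piece to the horizontal axis through the centroid using Ī + A·d² with d = y − 60:
  web: d = 0 mm → contributes +2 016 000 mm⁴
  top flange (beyond web): d = 55 mm → contributes +1 698 667 mm⁴
  bottom flange (beyond web): d = -55 mm → contributes +1 698 667 mm⁴
Total I = 5 413 333 mm⁴.
Extreme fibre distance c = 60 mm; S = I/c = 90 222 mm³.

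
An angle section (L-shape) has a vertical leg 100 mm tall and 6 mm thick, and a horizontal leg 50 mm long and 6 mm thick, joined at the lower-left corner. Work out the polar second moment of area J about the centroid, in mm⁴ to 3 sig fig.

Break the section into simple shapes (no overlaps), measuring from the bottom-left corner of the bounding box.
Vertical leg: 6 × 100, A = 600 mm², y = 50 mm, Ī = 500 000 mm⁴.
Horizontal leg (remainder): 44 × 6, A = 264 mm², y = 3 mm, Ī = 792 mm⁴.
Centroid: ȳ = ΣA·y / ΣA = 35.639 mm.
Transfer each piece to the centroidal x-axis using Ī + A·d² with d = y − 35.639:
  vertical leg: d = 14.361 mm → contributes +623 745 mm⁴
  horizontal leg (remainder): d = -32.639 mm → contributes +282 030 mm⁴
Total I = 905 775 mm⁴.
For the y-axis: x̄ = 10.639 mm.
Repeating about the centroidal y-axis gives I_y = 158 975 mm⁴.
Polar second moment: J = I_x + I_y = 1 064 751 mm⁴.

J ≈ 1.06 × 10⁶ mm⁴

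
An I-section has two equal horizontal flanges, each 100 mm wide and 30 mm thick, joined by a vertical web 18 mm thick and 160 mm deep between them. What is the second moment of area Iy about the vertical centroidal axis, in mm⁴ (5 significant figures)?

Iy ≈ 5.0778 × 10⁶ mm⁴

Treat the section as a set of non-overlapping primitives; coordinates are from the bounding-box lower-left.
Bottom flange: 100 × 30, A = 3 000 mm², x = 50 mm, Ī = 2 500 000 mm⁴.
Web: 18 × 160, A = 2 880 mm², x = 50 mm, Ī = 77 760 mm⁴.
Top flange: 100 × 30, A = 3 000 mm², x = 50 mm, Ī = 2 500 000 mm⁴.
By symmetry the centroid is at mid-width, x̄ = 50 mm.
All pieces are centred on the vertical centroidal axis, so I = ΣĪ = 5 077 760 mm⁴.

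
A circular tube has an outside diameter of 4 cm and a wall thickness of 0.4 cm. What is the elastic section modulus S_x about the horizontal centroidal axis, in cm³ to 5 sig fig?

S_x ≈ 3.7096 cm³

Decompose the section into non-overlapping parts with the origin at the bottom-left of its bounding rectangle.
Outer circle: ⌀4, A = 12.56637 cm², y = 2 cm, Ī = 12.56637 cm⁴.
Bore (subtracted): ⌀3.2, A = 8.042477 cm², y = 2 cm, Ī = 5.147185 cm⁴.
By symmetry the centroid is at mid-height, ȳ = 2 cm.
All pieces are centred on the horizontal centroidal axis, so I = ΣĪ (holes subtracted) = 7.419185 cm⁴.
Extreme fibre distance c = 2 cm; S = I/c = 3.709593 cm³.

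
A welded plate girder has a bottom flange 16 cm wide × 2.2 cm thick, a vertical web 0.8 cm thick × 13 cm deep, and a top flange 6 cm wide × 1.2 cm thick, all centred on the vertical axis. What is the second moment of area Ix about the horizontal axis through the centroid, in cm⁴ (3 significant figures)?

Split into non-overlapping primitives; take the origin at the lower-left of the bounding box.
Bottom plate: 16 × 2.2, A = 35.2 cm², y = 1.1 cm, Ī = 14.197 cm⁴.
Web plate: 0.8 × 13, A = 10.4 cm², y = 8.7 cm, Ī = 146.47 cm⁴.
Top plate: 6 × 1.2, A = 7.2 cm², y = 15.8 cm, Ī = 0.864 cm⁴.
Centroid: ȳ = ΣA·y / ΣA = 4.6015 cm.
Transfer each piece to the horizontal axis through the centroid using Ī + A·d² with d = y − 4.6015:
  bottom plate: d = -3.5015 cm → contributes +445.77 cm⁴
  web plate: d = 4.0985 cm → contributes +321.16 cm⁴
  top plate: d = 11.198 cm → contributes +903.79 cm⁴
Total I = 1670.7 cm⁴.

Ix ≈ 1670 cm⁴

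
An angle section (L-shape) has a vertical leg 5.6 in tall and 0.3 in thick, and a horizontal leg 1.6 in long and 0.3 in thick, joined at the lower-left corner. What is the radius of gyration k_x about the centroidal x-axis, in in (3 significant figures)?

Break the section into simple shapes (no overlaps), measuring from the bottom-left corner of the bounding box.
Vertical leg: 0.3 × 5.6, A = 1.68 in², y = 2.8 in, Ī = 4.3904 in⁴.
Horizontal leg (remainder): 1.3 × 0.3, A = 0.39 in², y = 0.15 in, Ī = 0.002925 in⁴.
Centroid: ȳ = ΣA·y / ΣA = 2.3007 in.
Transfer each piece to the centroidal x-axis using Ī + A·d² with d = y − 2.3007:
  vertical leg: d = 0.49928 in → contributes +4.8092 in⁴
  horizontal leg (remainder): d = -2.1507 in → contributes +1.8069 in⁴
Total I = 6.6161 in⁴.
Radius of gyration: k = √(I/A) = √(6.6161 / 2.07) = 1.7878 in.

k_x ≈ 1.79 in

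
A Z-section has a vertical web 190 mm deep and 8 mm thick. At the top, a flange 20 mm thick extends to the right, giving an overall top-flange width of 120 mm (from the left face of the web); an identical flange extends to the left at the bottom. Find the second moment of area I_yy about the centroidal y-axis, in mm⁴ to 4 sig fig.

Decompose the section into non-overlapping parts with the origin at the bottom-left of its bounding rectangle.
Web: 8 × 190, A = 1 520 mm², x = 116 mm, Ī = 8106.67 mm⁴.
Top flange (beyond web): 112 × 20, A = 2 240 mm², x = 176 mm, Ī = 2 341 547 mm⁴.
Bottom flange (beyond web): 112 × 20, A = 2 240 mm², x = 56 mm, Ī = 2 341 547 mm⁴.
Centroid: x̄ = ΣA·x / ΣA = 116 mm.
Transfer each piece to the centroidal y-axis using Ī + A·d² with d = x − 116:
  web: d = 0 mm → contributes +8106.67 mm⁴
  top flange (beyond web): d = 60 mm → contributes +10 405 547 mm⁴
  bottom flange (beyond web): d = -60 mm → contributes +10 405 547 mm⁴
Total I = 20 819 200 mm⁴.

I_yy ≈ 2.082 × 10⁷ mm⁴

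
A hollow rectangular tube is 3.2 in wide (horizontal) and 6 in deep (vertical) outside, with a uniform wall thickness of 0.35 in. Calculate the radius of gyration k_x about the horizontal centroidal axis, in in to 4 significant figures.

k_x ≈ 2.114 in

Treat the section as a set of non-overlapping primitives; coordinates are from the bounding-box lower-left.
Outer rectangle: 3.2 × 6, A = 19.2 in², y = 3 in, Ī = 57.6 in⁴.
Inner void (subtracted): 2.5 × 5.3, A = 13.25 in², y = 3 in, Ī = 31.016 in⁴.
By symmetry the centroid is at mid-height, ȳ = 3 in.
All pieces are centred on the horizontal centroidal axis, so I = ΣĪ (holes subtracted) = 26.584 in⁴.
Radius of gyration: k = √(I/A) = √(26.584 / 5.95) = 2.11374 in.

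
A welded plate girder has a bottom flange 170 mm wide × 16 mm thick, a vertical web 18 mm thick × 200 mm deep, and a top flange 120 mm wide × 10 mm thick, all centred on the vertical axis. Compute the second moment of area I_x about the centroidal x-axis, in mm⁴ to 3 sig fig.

I_x ≈ 5.33 × 10⁷ mm⁴

Treat the section as a set of non-overlapping primitives; coordinates are from the bounding-box lower-left.
Bottom plate: 170 × 16, A = 2 720 mm², y = 8 mm, Ī = 58 027 mm⁴.
Web plate: 18 × 200, A = 3 600 mm², y = 116 mm, Ī = 12 000 000 mm⁴.
Top plate: 120 × 10, A = 1 200 mm², y = 221 mm, Ī = 10 000 mm⁴.
Centroid: ȳ = ΣA·y / ΣA = 93.691 mm.
Transfer each piece to the centroidal x-axis using Ī + A·d² with d = y − 93.691:
  bottom plate: d = -85.691 mm → contributes +20 031 072 mm⁴
  web plate: d = 22.309 mm → contributes +13 791 611 mm⁴
  top plate: d = 127.31 mm → contributes +19 458 948 mm⁴
Total I = 53 281 631 mm⁴.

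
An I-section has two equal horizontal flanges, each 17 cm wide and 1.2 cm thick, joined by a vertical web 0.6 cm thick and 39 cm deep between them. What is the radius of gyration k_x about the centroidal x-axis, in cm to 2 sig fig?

Split into non-overlapping primitives; take the origin at the lower-left of the bounding box.
Bottom flange: 17 × 1.2, A = 20.4 cm², y = 0.6 cm, Ī = 2.448 cm⁴.
Web: 0.6 × 39, A = 23.4 cm², y = 20.7 cm, Ī = 2 966 cm⁴.
Top flange: 17 × 1.2, A = 20.4 cm², y = 40.8 cm, Ī = 2.448 cm⁴.
By symmetry the centroid is at mid-height, ȳ = 20.7 cm.
Transfer each piece to the centroidal x-axis using Ī + A·d² with d = y − 20.7:
  bottom flange: d = -20.1 cm → contributes +8 244 cm⁴
  web: d = 0 cm → contributes +2 966 cm⁴
  top flange: d = 20.1 cm → contributes +8 244 cm⁴
Total I = 19 454 cm⁴.
Radius of gyration: k = √(I/A) = √(19 454 / 64.2) = 17.41 cm.

k_x ≈ 17 cm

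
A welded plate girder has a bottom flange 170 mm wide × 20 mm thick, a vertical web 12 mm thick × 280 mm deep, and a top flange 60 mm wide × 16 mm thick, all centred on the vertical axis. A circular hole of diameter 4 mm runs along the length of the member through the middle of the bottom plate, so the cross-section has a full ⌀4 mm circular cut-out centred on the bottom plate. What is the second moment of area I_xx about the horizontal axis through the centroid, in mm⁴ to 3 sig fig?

Break the section into simple shapes (no overlaps), measuring from the bottom-left corner of the bounding box.
Bottom plate: 170 × 20, A = 3 400 mm², y = 10 mm, Ī = 113 333 mm⁴.
Web plate: 12 × 280, A = 3 360 mm², y = 160 mm, Ī = 21 952 000 mm⁴.
Top plate: 60 × 16, A = 960 mm², y = 308 mm, Ī = 20 480 mm⁴.
Hole (subtracted): ⌀4, A = 12.566 mm², y = 10 mm, Ī = 12.566 mm⁴.
Centroid: ȳ = ΣA·y / ΣA = 112.51 mm.
Transfer each piece to the horizontal axis through the centroid using Ī + A·d² with d = y − 112.51:
  bottom plate: d = -102.51 mm → contributes +35 840 738 mm⁴
  web plate: d = 47.491 mm → contributes +29 530 182 mm⁴
  top plate: d = 195.49 mm → contributes +36 708 606 mm⁴
  hole: d = -102.51 mm → contributes −132 061 mm⁴
Total I = 101 947 465 mm⁴.

I_xx ≈ 1.02 × 10⁸ mm⁴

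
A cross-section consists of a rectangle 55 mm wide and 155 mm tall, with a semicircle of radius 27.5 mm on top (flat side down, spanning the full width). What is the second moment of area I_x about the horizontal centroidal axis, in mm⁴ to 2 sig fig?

Decompose the section into non-overlapping parts with the origin at the bottom-left of its bounding rectangle.
Rectangular body: 55 × 155, A = 8 525 mm², y = 77.5 mm, Ī = 17 067 760 mm⁴.
Semicircular cap: semicircle r = 27.5, A = 1 188 mm², y = 166.7 mm, Ī = 62 772 mm⁴.
Centroid: ȳ = ΣA·y / ΣA = 88.41 mm.
Transfer each piece to the horizontal centroidal axis using Ī + A·d² with d = y − 88.41:
  rectangular body: d = -10.91 mm → contributes +18 081 710 mm⁴
  semicircular cap: d = 78.27 mm → contributes +7 339 324 mm⁴
Total I = 25 421 035 mm⁴.

I_x ≈ 2.5 × 10⁷ mm⁴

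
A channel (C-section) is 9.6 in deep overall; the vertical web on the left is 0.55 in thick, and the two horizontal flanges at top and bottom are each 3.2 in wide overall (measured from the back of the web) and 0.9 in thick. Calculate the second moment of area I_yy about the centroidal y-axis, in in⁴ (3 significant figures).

Split into non-overlapping primitives; take the origin at the lower-left of the bounding box.
Web: 0.55 × 9.6, A = 5.28 in², x = 0.275 in, Ī = 0.1331 in⁴.
Top flange (beyond web): 2.65 × 0.9, A = 2.385 in², x = 1.875 in, Ī = 1.3957 in⁴.
Bottom flange (beyond web): 2.65 × 0.9, A = 2.385 in², x = 1.875 in, Ī = 1.3957 in⁴.
Centroid: x̄ = ΣA·x / ΣA = 1.0344 in.
Transfer each piece to the centroidal y-axis using Ī + A·d² with d = x − 1.0344:
  web: d = -0.7594 in → contributes +3.178 in⁴
  top flange (beyond web): d = 0.8406 in → contributes +3.081 in⁴
  bottom flange (beyond web): d = 0.8406 in → contributes +3.081 in⁴
Total I = 9.34 in⁴.

I_yy ≈ 9.34 in⁴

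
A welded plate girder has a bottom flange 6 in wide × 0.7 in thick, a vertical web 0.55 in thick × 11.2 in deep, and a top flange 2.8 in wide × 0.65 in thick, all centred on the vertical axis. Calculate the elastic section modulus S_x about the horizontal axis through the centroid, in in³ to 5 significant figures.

Decompose the section into non-overlapping parts with the origin at the bottom-left of its bounding rectangle.
Bottom plate: 6 × 0.7, A = 4.2 in², y = 0.35 in, Ī = 0.1715 in⁴.
Web plate: 0.55 × 11.2, A = 6.16 in², y = 6.3 in, Ī = 64.39253 in⁴.
Top plate: 2.8 × 0.65, A = 1.82 in², y = 12.225 in, Ī = 0.06407917 in⁴.
Centroid: ȳ = ΣA·y / ΣA = 5.133621 in.
Transfer each piece to the horizontal axis through the centroid using Ī + A·d² with d = y − 5.133621:
  bottom plate: d = -4.783621 in → contributes +96.28021 in⁴
  web plate: d = 1.166379 in → contributes +72.77285 in⁴
  top plate: d = 7.091379 in → contributes +91.58762 in⁴
Total I = 260.6407 in⁴.
Extreme fibre distance c = 7.416379 in; S = I/c = 35.14393 in³.

S_x ≈ 35.144 in³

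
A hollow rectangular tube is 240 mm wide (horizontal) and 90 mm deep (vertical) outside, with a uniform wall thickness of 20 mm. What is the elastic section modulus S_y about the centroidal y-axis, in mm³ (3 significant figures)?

S_y ≈ 5.86 × 10⁵ mm³

Treat the section as a set of non-overlapping primitives; coordinates are from the bounding-box lower-left.
Outer rectangle: 240 × 90, A = 21 600 mm², x = 120 mm, Ī = 103 680 000 mm⁴.
Inner void (subtracted): 200 × 50, A = 10 000 mm², x = 120 mm, Ī = 33 333 333 mm⁴.
By symmetry the centroid is at mid-width, x̄ = 120 mm.
All pieces are centred on the centroidal y-axis, so I = ΣĪ (holes subtracted) = 70 346 667 mm⁴.
Extreme fibre distance c = 120 mm; S = I/c = 586 222 mm³.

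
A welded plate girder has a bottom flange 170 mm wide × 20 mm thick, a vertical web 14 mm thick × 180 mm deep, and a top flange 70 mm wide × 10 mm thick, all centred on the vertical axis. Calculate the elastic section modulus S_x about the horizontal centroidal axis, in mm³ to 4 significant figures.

S_x ≈ 2.543 × 10⁵ mm³

Decompose the section into non-overlapping parts with the origin at the bottom-left of its bounding rectangle.
Bottom plate: 170 × 20, A = 3 400 mm², y = 10 mm, Ī = 113 333 mm⁴.
Web plate: 14 × 180, A = 2 520 mm², y = 110 mm, Ī = 6 804 000 mm⁴.
Top plate: 70 × 10, A = 700 mm², y = 205 mm, Ī = 5833.33 mm⁴.
Centroid: ȳ = ΣA·y / ΣA = 68.6858 mm.
Transfer each piece to the horizontal centroidal axis using Ī + A·d² with d = y − 68.6858:
  bottom plate: d = -58.6858 mm → contributes +11 823 012 mm⁴
  web plate: d = 41.3142 mm → contributes +11 105 295 mm⁴
  top plate: d = 136.314 mm → contributes +13 012 926 mm⁴
Total I = 35 941 233 mm⁴.
Extreme fibre distance c = 141.314 mm; S = I/c = 254 336 mm³.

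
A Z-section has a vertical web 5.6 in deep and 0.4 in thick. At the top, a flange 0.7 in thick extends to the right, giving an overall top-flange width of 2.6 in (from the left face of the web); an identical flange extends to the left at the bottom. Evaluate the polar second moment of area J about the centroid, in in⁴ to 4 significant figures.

Split into non-overlapping primitives; take the origin at the lower-left of the bounding box.
Web: 0.4 × 5.6, A = 2.24 in², y = 2.8 in, Ī = 5.85387 in⁴.
Top flange (beyond web): 2.2 × 0.7, A = 1.54 in², y = 5.25 in, Ī = 0.0628833 in⁴.
Bottom flange (beyond web): 2.2 × 0.7, A = 1.54 in², y = 0.35 in, Ī = 0.0628833 in⁴.
Centroid: ȳ = ΣA·y / ΣA = 2.8 in.
Transfer each piece to the centroidal x-axis using Ī + A·d² with d = y − 2.8:
  web: d = 0 in → contributes +5.85387 in⁴
  top flange (beyond web): d = 2.45 in → contributes +9.30673 in⁴
  bottom flange (beyond web): d = -2.45 in → contributes +9.30673 in⁴
Total I = 24.4673 in⁴.
For the y-axis: x̄ = 2.4 in.
Repeating about the centroidal y-axis gives I_y = 6.47733 in⁴.
Polar second moment: J = I_x + I_y = 30.9447 in⁴.

J ≈ 30.94 in⁴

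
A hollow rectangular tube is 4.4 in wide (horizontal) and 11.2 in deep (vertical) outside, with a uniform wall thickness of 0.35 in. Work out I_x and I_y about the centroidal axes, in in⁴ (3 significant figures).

Break the section into simple shapes (no overlaps), measuring from the bottom-left corner of the bounding box.
Outer rectangle: 4.4 × 11.2, A = 49.28 in², y = 5.6 in, Ī = 515.14 in⁴.
Inner void (subtracted): 3.7 × 10.5, A = 38.85 in², y = 5.6 in, Ī = 356.93 in⁴.
By symmetry the centroid is at mid-height, ȳ = 5.6 in.
All pieces are centred on the centroidal x-axis, so I = ΣĪ (holes subtracted) = 158.21 in⁴.
Repeating about the centroidal y-axis gives I_y = 35.184 in⁴.

I_x ≈ 158 in⁴, I_y ≈ 35.2 in⁴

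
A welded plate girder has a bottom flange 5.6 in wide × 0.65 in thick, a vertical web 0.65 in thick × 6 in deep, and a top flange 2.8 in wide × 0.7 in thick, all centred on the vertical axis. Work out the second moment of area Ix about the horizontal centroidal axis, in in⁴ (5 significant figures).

Ix ≈ 70.920 in⁴

Split into non-overlapping primitives; take the origin at the lower-left of the bounding box.
Bottom plate: 5.6 × 0.65, A = 3.64 in², y = 0.325 in, Ī = 0.1281583 in⁴.
Web plate: 0.65 × 6, A = 3.9 in², y = 3.65 in, Ī = 11.7 in⁴.
Top plate: 2.8 × 0.7, A = 1.96 in², y = 7 in, Ī = 0.08003333 in⁴.
Centroid: ȳ = ΣA·y / ΣA = 3.067158 in.
Transfer each piece to the horizontal centroidal axis using Ī + A·d² with d = y − 3.067158:
  bottom plate: d = -2.742158 in → contributes +27.49888 in⁴
  web plate: d = 0.5828421 in → contributes +13.02485 in⁴
  top plate: d = 3.932842 in → contributes +30.39584 in⁴
Total I = 70.91957 in⁴.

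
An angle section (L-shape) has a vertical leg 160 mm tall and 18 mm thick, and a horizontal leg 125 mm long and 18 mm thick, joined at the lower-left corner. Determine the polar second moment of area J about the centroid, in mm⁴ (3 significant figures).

J ≈ 1.84 × 10⁷ mm⁴

Treat the section as a set of non-overlapping primitives; coordinates are from the bounding-box lower-left.
Vertical leg: 18 × 160, A = 2 880 mm², y = 80 mm, Ī = 6 144 000 mm⁴.
Horizontal leg (remainder): 107 × 18, A = 1 926 mm², y = 9 mm, Ī = 52 002 mm⁴.
Centroid: ȳ = ΣA·y / ΣA = 51.547 mm.
Transfer each piece to the centroidal x-axis using Ī + A·d² with d = y − 51.547:
  vertical leg: d = 28.453 mm → contributes +8 475 601 mm⁴
  horizontal leg (remainder): d = -42.547 mm → contributes +3 538 508 mm⁴
Total I = 12 014 109 mm⁴.
For the y-axis: x̄ = 34.047 mm.
Repeating about the centroidal y-axis gives I_y = 6 423 751 mm⁴.
Polar second moment: J = I_x + I_y = 18 437 860 mm⁴.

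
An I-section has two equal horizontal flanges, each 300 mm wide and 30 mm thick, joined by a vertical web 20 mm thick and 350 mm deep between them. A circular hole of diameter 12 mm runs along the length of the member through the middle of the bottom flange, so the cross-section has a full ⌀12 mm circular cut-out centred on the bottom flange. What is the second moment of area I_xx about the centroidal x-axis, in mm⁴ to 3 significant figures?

Decompose the section into non-overlapping parts with the origin at the bottom-left of its bounding rectangle.
Bottom flange: 300 × 30, A = 9 000 mm², y = 15 mm, Ī = 675 000 mm⁴.
Web: 20 × 350, A = 7 000 mm², y = 205 mm, Ī = 71 458 333 mm⁴.
Top flange: 300 × 30, A = 9 000 mm², y = 395 mm, Ī = 675 000 mm⁴.
Hole (subtracted): ⌀12, A = 113.1 mm², y = 15 mm, Ī = 1017.9 mm⁴.
Centroid: ȳ = ΣA·y / ΣA = 205.86 mm.
Transfer each piece to the centroidal x-axis using Ī + A·d² with d = y − 205.86:
  bottom flange: d = -190.86 mm → contributes +328 534 695 mm⁴
  web: d = -0.86345 mm → contributes +71 463 552 mm⁴
  top flange: d = 189.14 mm → contributes +322 628 725 mm⁴
  hole: d = -190.86 mm → contributes −4 121 024 mm⁴
Total I = 718 505 947 mm⁴.

I_xx ≈ 7.19 × 10⁸ mm⁴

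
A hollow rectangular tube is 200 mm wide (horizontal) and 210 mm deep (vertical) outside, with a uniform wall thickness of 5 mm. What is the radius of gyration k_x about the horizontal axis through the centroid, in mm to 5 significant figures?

k_x ≈ 83.192 mm

Split into non-overlapping primitives; take the origin at the lower-left of the bounding box.
Outer rectangle: 200 × 210, A = 42 000 mm², y = 105 mm, Ī = 154 350 000 mm⁴.
Inner void (subtracted): 190 × 200, A = 38 000 mm², y = 105 mm, Ī = 126 666 667 mm⁴.
By symmetry the centroid is at mid-height, ȳ = 105 mm.
All pieces are centred on the horizontal axis through the centroid, so I = ΣĪ (holes subtracted) = 27 683 333 mm⁴.
Radius of gyration: k = √(I/A) = √(27 683 333 / 4 000) = 83.19155 mm.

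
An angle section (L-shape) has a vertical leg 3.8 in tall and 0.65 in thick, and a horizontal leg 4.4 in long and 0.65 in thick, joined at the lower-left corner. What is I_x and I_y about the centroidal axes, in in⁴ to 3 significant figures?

I_x ≈ 6.10 in⁴, I_y ≈ 8.88 in⁴

Split into non-overlapping primitives; take the origin at the lower-left of the bounding box.
Vertical leg: 0.65 × 3.8, A = 2.47 in², y = 1.9 in, Ī = 2.9722 in⁴.
Horizontal leg (remainder): 3.75 × 0.65, A = 2.4375 in², y = 0.325 in, Ī = 0.08582 in⁴.
Centroid: ȳ = ΣA·y / ΣA = 1.1177 in.
Transfer each piece to the centroidal x-axis using Ī + A·d² with d = y − 1.1177:
  vertical leg: d = 0.78228 in → contributes +4.4838 in⁴
  horizontal leg (remainder): d = -0.79272 in → contributes +1.6175 in⁴
Total I = 6.1013 in⁴.
For the y-axis: x̄ = 1.4177 in.
Repeating about the centroidal y-axis gives I_y = 8.8812 in⁴.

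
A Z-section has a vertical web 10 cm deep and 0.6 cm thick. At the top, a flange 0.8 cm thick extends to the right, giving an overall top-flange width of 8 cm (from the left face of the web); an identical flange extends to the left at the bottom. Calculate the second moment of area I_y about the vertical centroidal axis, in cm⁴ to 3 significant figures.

I_y ≈ 244 cm⁴

Decompose the section into non-overlapping parts with the origin at the bottom-left of its bounding rectangle.
Web: 0.6 × 10, A = 6 cm², x = 7.7 cm, Ī = 0.18 cm⁴.
Top flange (beyond web): 7.4 × 0.8, A = 5.92 cm², x = 11.7 cm, Ī = 27.015 cm⁴.
Bottom flange (beyond web): 7.4 × 0.8, A = 5.92 cm², x = 3.7 cm, Ī = 27.015 cm⁴.
Centroid: x̄ = ΣA·x / ΣA = 7.7 cm.
Transfer each piece to the vertical centroidal axis using Ī + A·d² with d = x − 7.7:
  web: d = 0 cm → contributes +0.18 cm⁴
  top flange (beyond web): d = 4 cm → contributes +121.73 cm⁴
  bottom flange (beyond web): d = -4 cm → contributes +121.73 cm⁴
Total I = 243.65 cm⁴.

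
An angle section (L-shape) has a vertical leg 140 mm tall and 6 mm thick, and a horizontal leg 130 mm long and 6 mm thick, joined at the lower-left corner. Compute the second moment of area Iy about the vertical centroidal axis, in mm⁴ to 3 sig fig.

Break the section into simple shapes (no overlaps), measuring from the bottom-left corner of the bounding box.
Vertical leg: 6 × 140, A = 840 mm², x = 3 mm, Ī = 2 520 mm⁴.
Horizontal leg (remainder): 124 × 6, A = 744 mm², x = 68 mm, Ī = 953 312 mm⁴.
Centroid: x̄ = ΣA·x / ΣA = 33.53 mm.
Transfer each piece to the vertical centroidal axis using Ī + A·d² with d = x − 33.53:
  vertical leg: d = -30.53 mm → contributes +785 483 mm⁴
  horizontal leg (remainder): d = 34.47 mm → contributes +1 837 303 mm⁴
Total I = 2 622 787 mm⁴.

Iy ≈ 2.62 × 10⁶ mm⁴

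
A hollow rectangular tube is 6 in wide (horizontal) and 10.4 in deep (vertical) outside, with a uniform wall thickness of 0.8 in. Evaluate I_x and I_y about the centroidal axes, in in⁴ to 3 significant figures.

I_x ≈ 313 in⁴, I_y ≈ 125 in⁴

Split into non-overlapping primitives; take the origin at the lower-left of the bounding box.
Outer rectangle: 6 × 10.4, A = 62.4 in², y = 5.2 in, Ī = 562.43 in⁴.
Inner void (subtracted): 4.4 × 8.8, A = 38.72 in², y = 5.2 in, Ī = 249.87 in⁴.
By symmetry the centroid is at mid-height, ȳ = 5.2 in.
All pieces are centred on the centroidal x-axis, so I = ΣĪ (holes subtracted) = 312.56 in⁴.
Repeating about the centroidal y-axis gives I_y = 124.73 in⁴.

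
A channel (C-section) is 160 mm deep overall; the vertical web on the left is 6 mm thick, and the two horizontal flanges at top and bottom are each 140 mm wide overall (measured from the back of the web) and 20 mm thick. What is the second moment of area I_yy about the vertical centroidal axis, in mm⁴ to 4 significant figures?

I_yy ≈ 1.201 × 10⁷ mm⁴

Break the section into simple shapes (no overlaps), measuring from the bottom-left corner of the bounding box.
Web: 6 × 160, A = 960 mm², x = 3 mm, Ī = 2 880 mm⁴.
Top flange (beyond web): 134 × 20, A = 2 680 mm², x = 73 mm, Ī = 4 010 173 mm⁴.
Bottom flange (beyond web): 134 × 20, A = 2 680 mm², x = 73 mm, Ī = 4 010 173 mm⁴.
Centroid: x̄ = ΣA·x / ΣA = 62.3671 mm.
Transfer each piece to the vertical centroidal axis using Ī + A·d² with d = x − 62.3671:
  web: d = -59.3671 mm → contributes +3 386 353 mm⁴
  top flange (beyond web): d = 10.6329 mm → contributes +4 313 171 mm⁴
  bottom flange (beyond web): d = 10.6329 mm → contributes +4 313 171 mm⁴
Total I = 12 012 695 mm⁴.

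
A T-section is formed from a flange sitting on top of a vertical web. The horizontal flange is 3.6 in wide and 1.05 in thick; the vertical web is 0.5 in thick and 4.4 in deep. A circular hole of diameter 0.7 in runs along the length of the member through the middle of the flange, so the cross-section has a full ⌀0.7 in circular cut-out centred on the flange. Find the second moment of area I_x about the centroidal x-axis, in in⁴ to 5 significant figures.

Break the section into simple shapes (no overlaps), measuring from the bottom-left corner of the bounding box.
Flange: 3.6 × 1.05, A = 3.78 in², y = 4.925 in, Ī = 0.3472875 in⁴.
Web: 0.5 × 4.4, A = 2.2 in², y = 2.2 in, Ī = 3.549333 in⁴.
Hole (subtracted): ⌀0.7, A = 0.3848451 in², y = 4.925 in, Ī = 0.01178588 in⁴.
Centroid: ȳ = ΣA·y / ΣA = 3.853537 in.
Transfer each piece to the centroidal x-axis using Ī + A·d² with d = y − 3.853537:
  flange: d = 1.071463 in → contributes +4.68685 in⁴
  web: d = -1.653537 in → contributes +9.564541 in⁴
  hole: d = 1.071463 in → contributes −0.4536005 in⁴
Total I = 13.79779 in⁴.

I_x ≈ 13.798 in⁴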